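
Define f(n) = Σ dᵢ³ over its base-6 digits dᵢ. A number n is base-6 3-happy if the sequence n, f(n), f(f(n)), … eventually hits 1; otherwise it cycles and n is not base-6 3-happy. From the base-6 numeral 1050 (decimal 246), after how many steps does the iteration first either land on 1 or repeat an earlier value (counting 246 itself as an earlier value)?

8

246 = (1,0,5,0)_6 → 1³ + 0³ + 5³ + 0³ = 126
126 = (3,3,0)_6 → 3³ + 3³ + 0³ = 54
54 = (1,3,0)_6 → 1³ + 3³ + 0³ = 28
28 = (4,4)_6 → 4³ + 4³ = 128
128 = (3,3,2)_6 → 3³ + 3³ + 2³ = 62
62 = (1,4,2)_6 → 1³ + 4³ + 2³ = 73
73 = (2,0,1)_6 → 2³ + 0³ + 1³ = 9
9 = (1,3)_6 → 1³ + 3³ = 28  — 28 repeats.
That took 8 steps.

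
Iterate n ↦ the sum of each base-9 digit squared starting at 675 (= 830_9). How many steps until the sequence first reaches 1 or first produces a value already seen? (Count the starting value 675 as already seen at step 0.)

675 = (8,3,0)_9 → 8² + 3² + 0² = 73
73 = (8,1)_9 → 8² + 1² = 65
65 = (7,2)_9 → 7² + 2² = 53
53 = (5,8)_9 → 5² + 8² = 89
89 = (1,0,8)_9 → 1² + 0² + 8² = 65  — 65 repeats.
That took 5 steps.

5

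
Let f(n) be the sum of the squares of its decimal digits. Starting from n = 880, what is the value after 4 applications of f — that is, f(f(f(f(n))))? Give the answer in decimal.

51

880 → 8² + 8² + 0² = 128
128 → 1² + 2² + 8² = 69
69 → 6² + 9² = 117
117 → 1² + 1² + 7² = 51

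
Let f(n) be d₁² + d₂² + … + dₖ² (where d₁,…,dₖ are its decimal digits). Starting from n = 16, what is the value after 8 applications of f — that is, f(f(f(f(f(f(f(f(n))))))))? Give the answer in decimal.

16 → 1² + 6² = 1 + 36 = 37
37 → 3² + 7² = 9 + 49 = 58
58 → 5² + 8² = 25 + 64 = 89
89 → 8² + 9² = 64 + 81 = 145
145 → 1² + 4² + 5² = 1 + 16 + 25 = 42
42 → 4² + 2² = 16 + 4 = 20
20 → 2² + 0² = 4 + 0 = 4
4 → 4² = 16

16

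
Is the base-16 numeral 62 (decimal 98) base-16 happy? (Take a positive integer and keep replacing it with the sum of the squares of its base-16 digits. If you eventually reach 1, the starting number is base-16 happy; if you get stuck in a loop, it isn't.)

base-16 happy

98 = (6,2)_16 → 6² + 2² = 36 + 4 = 40
40 = (2,8)_16 → 2² + 8² = 4 + 64 = 68
68 = (4,4)_16 → 4² + 4² = 16 + 16 = 32
32 = (2,0)_16 → 2² + 0² = 4 + 0 = 4
4 = (4)_16 → 4² = 16
16 = (1,0)_16 → 1² + 0² = 1 + 0 = 1  — reached 1.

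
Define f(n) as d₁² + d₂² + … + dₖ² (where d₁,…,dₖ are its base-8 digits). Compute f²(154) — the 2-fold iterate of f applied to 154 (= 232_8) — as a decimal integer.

5

154 = (2,3,2)_8 → 2² + 3² + 2² = 4 + 9 + 4 = 17
17 = (2,1)_8 → 2² + 1² = 4 + 1 = 5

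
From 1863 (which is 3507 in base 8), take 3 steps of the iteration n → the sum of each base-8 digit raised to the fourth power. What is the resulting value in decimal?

1863 = (3,5,0,7)_8 → 3⁴ + 5⁴ + 0⁴ + 7⁴ = 81 + 625 + 0 + 2401 = 3107
3107 = (6,0,4,3)_8 → 6⁴ + 0⁴ + 4⁴ + 3⁴ = 1296 + 0 + 256 + 81 = 1633
1633 = (3,1,4,1)_8 → 3⁴ + 1⁴ + 4⁴ + 1⁴ = 81 + 1 + 256 + 1 = 339

339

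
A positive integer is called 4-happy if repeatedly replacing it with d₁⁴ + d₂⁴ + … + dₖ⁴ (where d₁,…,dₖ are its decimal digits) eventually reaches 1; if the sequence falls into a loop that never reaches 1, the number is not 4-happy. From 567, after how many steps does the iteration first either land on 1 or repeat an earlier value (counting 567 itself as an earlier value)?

567 → 4322
4322 → 369
369 → 7938
7938 → 13139
13139 → 6725
6725 → 4338
4338 → 4514
4514 → 1138
1138 → 4179
4179 → 9219
9219 → 13139  — 13139 repeats.
That took 11 steps.

11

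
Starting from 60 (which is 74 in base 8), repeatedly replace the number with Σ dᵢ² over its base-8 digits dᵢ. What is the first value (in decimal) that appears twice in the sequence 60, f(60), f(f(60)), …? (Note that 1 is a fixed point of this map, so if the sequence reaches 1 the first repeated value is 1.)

60 = (7,4)_8 → 7² + 4² = 65
65 = (1,0,1)_8 → 1² + 0² + 1² = 2
2 = (2)_8 → 2² = 4
4 = (4)_8 → 4² = 16
16 = (2,0)_8 → 2² + 0² = 4  — 4 already appeared earlier.

4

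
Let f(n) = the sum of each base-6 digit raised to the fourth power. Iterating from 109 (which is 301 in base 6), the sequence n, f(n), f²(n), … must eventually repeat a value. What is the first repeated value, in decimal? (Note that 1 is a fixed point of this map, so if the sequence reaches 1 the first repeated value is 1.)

109 = (3,0,1)_6 → 3⁴ + 0⁴ + 1⁴ = 82
82 = (2,1,4)_6 → 2⁴ + 1⁴ + 4⁴ = 273
273 = (1,1,3,3)_6 → 1⁴ + 1⁴ + 3⁴ + 3⁴ = 164
164 = (4,3,2)_6 → 4⁴ + 3⁴ + 2⁴ = 353
353 = (1,3,4,5)_6 → 1⁴ + 3⁴ + 4⁴ + 5⁴ = 963
963 = (4,2,4,3)_6 → 4⁴ + 2⁴ + 4⁴ + 3⁴ = 609
609 = (2,4,5,3)_6 → 2⁴ + 4⁴ + 5⁴ + 3⁴ = 978
978 = (4,3,1,0)_6 → 4⁴ + 3⁴ + 1⁴ + 0⁴ = 338
338 = (1,3,2,2)_6 → 1⁴ + 3⁴ + 2⁴ + 2⁴ = 114
114 = (3,1,0)_6 → 3⁴ + 1⁴ + 0⁴ = 82  — 82 already appeared earlier.

82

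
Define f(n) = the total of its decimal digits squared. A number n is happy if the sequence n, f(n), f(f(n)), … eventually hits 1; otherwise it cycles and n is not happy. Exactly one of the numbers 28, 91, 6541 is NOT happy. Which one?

6541

28: 28 → 68 → 100 → 1  — reaches 1 (happy)
91: 91 → 82 → 68 → 100 → 1  — reaches 1 (happy)
6541: 6541 → 78 → 113 → 11 → 2 → 4 → 16 → 37 → 58 → 89 → 145 → 42 → 20 → 4  — repeats 4 (not happy)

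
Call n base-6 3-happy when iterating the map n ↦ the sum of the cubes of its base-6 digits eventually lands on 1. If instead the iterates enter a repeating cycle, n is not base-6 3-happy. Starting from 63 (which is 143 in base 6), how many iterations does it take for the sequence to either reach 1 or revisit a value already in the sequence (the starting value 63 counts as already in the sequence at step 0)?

63 = (1,4,3)_6 → 1³ + 4³ + 3³ = 1 + 64 + 27 = 92
92 = (2,3,2)_6 → 2³ + 3³ + 2³ = 8 + 27 + 8 = 43
43 = (1,1,1)_6 → 1³ + 1³ + 1³ = 1 + 1 + 1 = 3
3 = (3)_6 → 3³ = 27
27 = (4,3)_6 → 4³ + 3³ = 64 + 27 = 91
91 = (2,3,1)_6 → 2³ + 3³ + 1³ = 8 + 27 + 1 = 36
36 = (1,0,0)_6 → 1³ + 0³ + 0³ = 1 + 0 + 0 = 1  — reached 1.
That took 7 steps.

7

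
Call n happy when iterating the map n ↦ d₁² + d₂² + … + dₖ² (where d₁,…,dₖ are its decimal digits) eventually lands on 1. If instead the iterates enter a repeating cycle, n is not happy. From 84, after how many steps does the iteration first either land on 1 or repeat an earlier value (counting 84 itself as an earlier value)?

84 → 80
80 → 64
64 → 52
52 → 29
29 → 85
85 → 89
89 → 145
145 → 42
42 → 20
20 → 4
4 → 16
16 → 37
37 → 58
58 → 89  — 89 repeats.
That took 14 steps.

14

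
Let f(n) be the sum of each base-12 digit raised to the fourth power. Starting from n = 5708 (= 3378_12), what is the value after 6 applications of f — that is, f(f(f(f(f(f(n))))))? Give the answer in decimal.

5708 = (3,3,7,8)_12 → 3⁴ + 3⁴ + 7⁴ + 8⁴ = 6659
6659 = (3,10,2,11)_12 → 3⁴ + 10⁴ + 2⁴ + 11⁴ = 24738
24738 = (1,2,3,9,6)_12 → 1⁴ + 2⁴ + 3⁴ + 9⁴ + 6⁴ = 7955
7955 = (4,7,2,11)_12 → 4⁴ + 7⁴ + 2⁴ + 11⁴ = 17314
17314 = (10,0,2,10)_12 → 10⁴ + 0⁴ + 2⁴ + 10⁴ = 20016
20016 = (11,7,0,0)_12 → 11⁴ + 7⁴ + 0⁴ + 0⁴ = 17042

17042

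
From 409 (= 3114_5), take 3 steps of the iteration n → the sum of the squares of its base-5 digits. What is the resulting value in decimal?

1

409 = (3,1,1,4)_5 → 3² + 1² + 1² + 4² = 27
27 = (1,0,2)_5 → 1² + 0² + 2² = 5
5 = (1,0)_5 → 1² + 0² = 1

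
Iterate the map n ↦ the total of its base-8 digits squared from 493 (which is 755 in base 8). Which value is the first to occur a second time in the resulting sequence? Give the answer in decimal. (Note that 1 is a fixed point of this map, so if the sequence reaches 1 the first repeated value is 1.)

26

493 = (7,5,5)_8 → 99
99 = (1,4,3)_8 → 26
26 = (3,2)_8 → 13
13 = (1,5)_8 → 26  — 26 already appeared earlier.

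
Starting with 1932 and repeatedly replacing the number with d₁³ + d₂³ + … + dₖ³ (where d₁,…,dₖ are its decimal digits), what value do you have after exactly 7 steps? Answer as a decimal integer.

1932 → 765
765 → 684
684 → 792
792 → 1080
1080 → 513
513 → 153
153 → 153

153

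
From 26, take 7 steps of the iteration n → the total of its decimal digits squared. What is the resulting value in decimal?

42

26 → 40
40 → 16
16 → 37
37 → 58
58 → 89
89 → 145
145 → 42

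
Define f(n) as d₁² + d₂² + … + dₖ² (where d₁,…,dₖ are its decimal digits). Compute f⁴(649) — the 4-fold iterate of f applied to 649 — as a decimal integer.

68

649 → 6² + 4² + 9² = 133
133 → 1² + 3² + 3² = 19
19 → 1² + 9² = 82
82 → 8² + 2² = 68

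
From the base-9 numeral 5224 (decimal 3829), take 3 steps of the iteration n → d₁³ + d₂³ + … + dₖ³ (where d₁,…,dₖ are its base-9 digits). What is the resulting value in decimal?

127

3829 = (5,2,2,4)_9 → 5³ + 2³ + 2³ + 4³ = 205
205 = (2,4,7)_9 → 2³ + 4³ + 7³ = 415
415 = (5,1,1)_9 → 5³ + 1³ + 1³ = 127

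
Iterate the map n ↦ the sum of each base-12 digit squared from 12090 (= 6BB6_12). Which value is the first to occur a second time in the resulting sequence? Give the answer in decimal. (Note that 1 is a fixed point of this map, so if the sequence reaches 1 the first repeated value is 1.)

12090 = (6,11,11,6)_12 → 6² + 11² + 11² + 6² = 314
314 = (2,2,2)_12 → 2² + 2² + 2² = 12
12 = (1,0)_12 → 1² + 0² = 1  — reached the fixed point 1.
1 → 1, so 1 is the first repeated value.

1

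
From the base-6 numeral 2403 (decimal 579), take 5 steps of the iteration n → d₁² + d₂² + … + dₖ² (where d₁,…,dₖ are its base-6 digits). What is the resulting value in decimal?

13

579 = (2,4,0,3)_6 → 2² + 4² + 0² + 3² = 4 + 16 + 0 + 9 = 29
29 = (4,5)_6 → 4² + 5² = 16 + 25 = 41
41 = (1,0,5)_6 → 1² + 0² + 5² = 1 + 0 + 25 = 26
26 = (4,2)_6 → 4² + 2² = 16 + 4 = 20
20 = (3,2)_6 → 3² + 2² = 9 + 4 = 13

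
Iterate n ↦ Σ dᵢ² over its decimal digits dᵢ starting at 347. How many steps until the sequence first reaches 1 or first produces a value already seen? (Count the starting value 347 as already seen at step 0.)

347 → 74
74 → 65
65 → 61
61 → 37
37 → 58
58 → 89
89 → 145
145 → 42
42 → 20
20 → 4
4 → 16
16 → 37  — 37 repeats.
That took 12 steps.

12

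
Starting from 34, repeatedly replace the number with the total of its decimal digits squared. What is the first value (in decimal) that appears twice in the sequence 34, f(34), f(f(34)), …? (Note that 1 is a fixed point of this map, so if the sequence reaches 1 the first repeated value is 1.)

89

34 → 3² + 4² = 25
25 → 2² + 5² = 29
29 → 2² + 9² = 85
85 → 8² + 5² = 89
89 → 8² + 9² = 145
145 → 1² + 4² + 5² = 42
42 → 4² + 2² = 20
20 → 2² + 0² = 4
4 → 4² = 16
16 → 1² + 6² = 37
37 → 3² + 7² = 58
58 → 5² + 8² = 89  — 89 already appeared earlier.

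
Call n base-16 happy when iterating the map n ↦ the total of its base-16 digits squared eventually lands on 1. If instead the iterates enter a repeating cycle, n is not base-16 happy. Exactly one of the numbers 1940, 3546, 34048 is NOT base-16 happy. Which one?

1940: 1940 → 146 → 85 → 50 → 13 → 169 → 181 → 146  — repeats 146 (not base-16 happy)
3546: 3546 → 438 → 158 → 277 → 27 → 122 → 149 → 106 → 136 → 128 → 64 → 16 → 1  — reaches 1 (base-16 happy)
34048: 34048 → 89 → 106 → 136 → 128 → 64 → 16 → 1  — reaches 1 (base-16 happy)

1940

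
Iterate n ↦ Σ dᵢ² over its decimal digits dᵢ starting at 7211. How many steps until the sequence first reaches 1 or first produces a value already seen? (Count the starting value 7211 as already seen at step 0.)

14

7211 → 7² + 2² + 1² + 1² = 55
55 → 5² + 5² = 50
50 → 5² + 0² = 25
25 → 2² + 5² = 29
29 → 2² + 9² = 85
85 → 8² + 5² = 89
89 → 8² + 9² = 145
145 → 1² + 4² + 5² = 42
42 → 4² + 2² = 20
20 → 2² + 0² = 4
4 → 4² = 16
16 → 1² + 6² = 37
37 → 3² + 7² = 58
58 → 5² + 8² = 89  — 89 repeats.
That took 14 steps.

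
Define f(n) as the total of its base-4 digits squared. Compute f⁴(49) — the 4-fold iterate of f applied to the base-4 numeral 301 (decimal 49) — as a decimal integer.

1

49 = (3,0,1)_4 → 3² + 0² + 1² = 10
10 = (2,2)_4 → 2² + 2² = 8
8 = (2,0)_4 → 2² + 0² = 4
4 = (1,0)_4 → 1² + 0² = 1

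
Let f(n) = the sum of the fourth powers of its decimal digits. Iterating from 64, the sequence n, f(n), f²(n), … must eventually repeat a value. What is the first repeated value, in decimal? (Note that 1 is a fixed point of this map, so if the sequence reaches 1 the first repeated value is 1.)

64 → 6⁴ + 4⁴ = 1296 + 256 = 1552
1552 → 1⁴ + 5⁴ + 5⁴ + 2⁴ = 1 + 625 + 625 + 16 = 1267
1267 → 1⁴ + 2⁴ + 6⁴ + 7⁴ = 1 + 16 + 1296 + 2401 = 3714
3714 → 3⁴ + 7⁴ + 1⁴ + 4⁴ = 81 + 2401 + 1 + 256 = 2739
2739 → 2⁴ + 7⁴ + 3⁴ + 9⁴ = 16 + 2401 + 81 + 6561 = 9059
9059 → 9⁴ + 0⁴ + 5⁴ + 9⁴ = 6561 + 0 + 625 + 6561 = 13747
13747 → 1⁴ + 3⁴ + 7⁴ + 4⁴ + 7⁴ = 1 + 81 + 2401 + 256 + 2401 = 5140
5140 → 5⁴ + 1⁴ + 4⁴ + 0⁴ = 625 + 1 + 256 + 0 = 882
882 → 8⁴ + 8⁴ + 2⁴ = 4096 + 4096 + 16 = 8208
8208 → 8⁴ + 2⁴ + 0⁴ + 8⁴ = 4096 + 16 + 0 + 4096 = 8208  — 8208 already appeared earlier.

8208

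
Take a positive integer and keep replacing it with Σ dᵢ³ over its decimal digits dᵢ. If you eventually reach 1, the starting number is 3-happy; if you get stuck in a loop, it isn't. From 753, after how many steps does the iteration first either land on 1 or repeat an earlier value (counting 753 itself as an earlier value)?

753 → 495
495 → 918
918 → 1242
1242 → 81
81 → 513
513 → 153
153 → 153  — 153 repeats.
That took 7 steps.

7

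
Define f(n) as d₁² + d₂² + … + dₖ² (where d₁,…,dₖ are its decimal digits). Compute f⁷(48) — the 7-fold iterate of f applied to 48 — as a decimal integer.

145

48 → 4² + 8² = 16 + 64 = 80
80 → 8² + 0² = 64 + 0 = 64
64 → 6² + 4² = 36 + 16 = 52
52 → 5² + 2² = 25 + 4 = 29
29 → 2² + 9² = 4 + 81 = 85
85 → 8² + 5² = 64 + 25 = 89
89 → 8² + 9² = 64 + 81 = 145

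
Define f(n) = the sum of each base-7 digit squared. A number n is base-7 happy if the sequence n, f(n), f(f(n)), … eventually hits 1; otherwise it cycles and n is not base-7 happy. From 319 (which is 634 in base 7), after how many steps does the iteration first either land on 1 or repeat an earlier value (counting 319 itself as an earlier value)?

319 = (6,3,4)_7 → 6² + 3² + 4² = 36 + 9 + 16 = 61
61 = (1,1,5)_7 → 1² + 1² + 5² = 1 + 1 + 25 = 27
27 = (3,6)_7 → 3² + 6² = 9 + 36 = 45
45 = (6,3)_7 → 6² + 3² = 36 + 9 = 45  — 45 repeats.
That took 4 steps.

4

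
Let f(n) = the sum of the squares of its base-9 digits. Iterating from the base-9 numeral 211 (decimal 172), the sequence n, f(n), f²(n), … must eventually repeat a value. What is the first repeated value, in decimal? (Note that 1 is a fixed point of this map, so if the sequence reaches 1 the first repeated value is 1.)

50

172 = (2,1,1)_9 → 2² + 1² + 1² = 6
6 = (6)_9 → 6² = 36
36 = (4,0)_9 → 4² + 0² = 16
16 = (1,7)_9 → 1² + 7² = 50
50 = (5,5)_9 → 5² + 5² = 50  — 50 already appeared earlier.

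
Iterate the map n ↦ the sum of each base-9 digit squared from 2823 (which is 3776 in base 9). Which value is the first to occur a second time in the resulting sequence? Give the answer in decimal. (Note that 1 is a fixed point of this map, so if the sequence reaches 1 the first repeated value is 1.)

2823 = (3,7,7,6)_9 → 3² + 7² + 7² + 6² = 143
143 = (1,6,8)_9 → 1² + 6² + 8² = 101
101 = (1,2,2)_9 → 1² + 2² + 2² = 9
9 = (1,0)_9 → 1² + 0² = 1  — reached the fixed point 1.
1 → 1, so 1 is the first repeated value.

1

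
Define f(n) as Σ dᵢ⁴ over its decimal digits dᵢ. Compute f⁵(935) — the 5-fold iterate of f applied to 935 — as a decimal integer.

935 → 9⁴ + 3⁴ + 5⁴ = 7267
7267 → 7⁴ + 2⁴ + 6⁴ + 7⁴ = 6114
6114 → 6⁴ + 1⁴ + 1⁴ + 4⁴ = 1554
1554 → 1⁴ + 5⁴ + 5⁴ + 4⁴ = 1507
1507 → 1⁴ + 5⁴ + 0⁴ + 7⁴ = 3027

3027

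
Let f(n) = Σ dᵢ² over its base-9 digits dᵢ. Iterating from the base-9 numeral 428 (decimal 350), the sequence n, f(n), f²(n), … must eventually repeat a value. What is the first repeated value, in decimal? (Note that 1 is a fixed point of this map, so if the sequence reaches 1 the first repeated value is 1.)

350 = (4,2,8)_9 → 4² + 2² + 8² = 16 + 4 + 64 = 84
84 = (1,0,3)_9 → 1² + 0² + 3² = 1 + 0 + 9 = 10
10 = (1,1)_9 → 1² + 1² = 1 + 1 = 2
2 = (2)_9 → 2² = 4
4 = (4)_9 → 4² = 16
16 = (1,7)_9 → 1² + 7² = 1 + 49 = 50
50 = (5,5)_9 → 5² + 5² = 25 + 25 = 50  — 50 already appeared earlier.

50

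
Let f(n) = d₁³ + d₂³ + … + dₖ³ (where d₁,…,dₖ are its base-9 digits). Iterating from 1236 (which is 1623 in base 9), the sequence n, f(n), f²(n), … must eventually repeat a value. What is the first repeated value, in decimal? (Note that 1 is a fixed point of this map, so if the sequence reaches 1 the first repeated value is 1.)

1236 = (1,6,2,3)_9 → 1³ + 6³ + 2³ + 3³ = 1 + 216 + 8 + 27 = 252
252 = (3,1,0)_9 → 3³ + 1³ + 0³ = 27 + 1 + 0 = 28
28 = (3,1)_9 → 3³ + 1³ = 27 + 1 = 28  — 28 already appeared earlier.

28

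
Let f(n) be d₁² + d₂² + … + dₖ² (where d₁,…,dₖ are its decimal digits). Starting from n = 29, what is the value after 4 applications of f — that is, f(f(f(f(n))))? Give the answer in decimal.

29 → 2² + 9² = 4 + 81 = 85
85 → 8² + 5² = 64 + 25 = 89
89 → 8² + 9² = 64 + 81 = 145
145 → 1² + 4² + 5² = 1 + 16 + 25 = 42

42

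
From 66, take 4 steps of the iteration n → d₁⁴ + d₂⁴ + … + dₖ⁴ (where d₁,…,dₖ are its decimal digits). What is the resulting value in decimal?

66 → 6⁴ + 6⁴ = 1296 + 1296 = 2592
2592 → 2⁴ + 5⁴ + 9⁴ + 2⁴ = 16 + 625 + 6561 + 16 = 7218
7218 → 7⁴ + 2⁴ + 1⁴ + 8⁴ = 2401 + 16 + 1 + 4096 = 6514
6514 → 6⁴ + 5⁴ + 1⁴ + 4⁴ = 1296 + 625 + 1 + 256 = 2178

2178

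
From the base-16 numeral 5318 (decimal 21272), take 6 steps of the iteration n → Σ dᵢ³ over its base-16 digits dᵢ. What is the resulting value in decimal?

21272 = (5,3,1,8)_16 → 5³ + 3³ + 1³ + 8³ = 125 + 27 + 1 + 512 = 665
665 = (2,9,9)_16 → 2³ + 9³ + 9³ = 8 + 729 + 729 = 1466
1466 = (5,11,10)_16 → 5³ + 11³ + 10³ = 125 + 1331 + 1000 = 2456
2456 = (9,9,8)_16 → 9³ + 9³ + 8³ = 729 + 729 + 512 = 1970
1970 = (7,11,2)_16 → 7³ + 11³ + 2³ = 343 + 1331 + 8 = 1682
1682 = (6,9,2)_16 → 6³ + 9³ + 2³ = 216 + 729 + 8 = 953

953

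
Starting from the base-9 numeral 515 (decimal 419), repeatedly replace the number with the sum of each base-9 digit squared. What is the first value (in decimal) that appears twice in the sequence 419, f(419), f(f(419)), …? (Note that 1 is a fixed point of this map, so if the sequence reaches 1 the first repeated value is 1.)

419 = (5,1,5)_9 → 5² + 1² + 5² = 51
51 = (5,6)_9 → 5² + 6² = 61
61 = (6,7)_9 → 6² + 7² = 85
85 = (1,0,4)_9 → 1² + 0² + 4² = 17
17 = (1,8)_9 → 1² + 8² = 65
65 = (7,2)_9 → 7² + 2² = 53
53 = (5,8)_9 → 5² + 8² = 89
89 = (1,0,8)_9 → 1² + 0² + 8² = 65  — 65 already appeared earlier.

65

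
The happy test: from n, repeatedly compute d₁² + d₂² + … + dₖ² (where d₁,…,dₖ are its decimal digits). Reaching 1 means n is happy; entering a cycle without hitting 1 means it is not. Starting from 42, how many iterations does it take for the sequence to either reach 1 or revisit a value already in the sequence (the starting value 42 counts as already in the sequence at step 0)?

42 → 4² + 2² = 16 + 4 = 20
20 → 2² + 0² = 4 + 0 = 4
4 → 4² = 16
16 → 1² + 6² = 1 + 36 = 37
37 → 3² + 7² = 9 + 49 = 58
58 → 5² + 8² = 25 + 64 = 89
89 → 8² + 9² = 64 + 81 = 145
145 → 1² + 4² + 5² = 1 + 16 + 25 = 42  — 42 repeats.
That took 8 steps.

8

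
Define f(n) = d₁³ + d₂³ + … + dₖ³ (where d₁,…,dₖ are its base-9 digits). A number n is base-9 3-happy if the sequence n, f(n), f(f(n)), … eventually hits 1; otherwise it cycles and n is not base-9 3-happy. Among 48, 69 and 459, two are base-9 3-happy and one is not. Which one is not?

48

48: 48 → 152 → 856 → 128 → 134 → 638 → 1198 → 470 → 476 → 980 → 540 → 432 → 152  — repeats 152 (not base-9 3-happy)
69: 69 → 559 → 729 → 1  — reaches 1 (base-9 3-happy)
459: 459 → 341 → 577 → 345 → 99 → 9 → 1  — reaches 1 (base-9 3-happy)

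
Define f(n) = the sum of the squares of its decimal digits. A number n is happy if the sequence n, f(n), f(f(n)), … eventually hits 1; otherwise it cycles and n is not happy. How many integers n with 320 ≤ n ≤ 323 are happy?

320: 320 → 13 → 10 → 1  — happy
321: 321 → 14 → 17 → 50 → 25 → 29 → 85 → 89 → 145 → 42 → 20 → 4 → 16 → 37 → 58 → 89  — not happy
322: 322 → 17 → 50 → 25 → 29 → 85 → 89 → 145 → 42 → 20 → 4 → 16 → 37 → 58 → 89  — not happy
323: 323 → 22 → 8 → 64 → 52 → 29 → 85 → 89 → 145 → 42 → 20 → 4 → 16 → 37 → 58 → 89  — not happy
happy: 320

1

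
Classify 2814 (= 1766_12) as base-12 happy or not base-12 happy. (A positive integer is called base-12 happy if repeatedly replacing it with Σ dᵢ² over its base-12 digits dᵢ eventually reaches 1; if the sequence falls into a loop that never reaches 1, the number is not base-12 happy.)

2814 = (1,7,6,6)_12 → 1² + 7² + 6² + 6² = 1 + 49 + 36 + 36 = 122
122 = (10,2)_12 → 10² + 2² = 100 + 4 = 104
104 = (8,8)_12 → 8² + 8² = 64 + 64 = 128
128 = (10,8)_12 → 10² + 8² = 100 + 64 = 164
164 = (1,1,8)_12 → 1² + 1² + 8² = 1 + 1 + 64 = 66
66 = (5,6)_12 → 5² + 6² = 25 + 36 = 61
61 = (5,1)_12 → 5² + 1² = 25 + 1 = 26
26 = (2,2)_12 → 2² + 2² = 4 + 4 = 8
8 = (8)_12 → 8² = 64
64 = (5,4)_12 → 5² + 4² = 25 + 16 = 41
41 = (3,5)_12 → 3² + 5² = 9 + 25 = 34
34 = (2,10)_12 → 2² + 10² = 4 + 100 = 104  — 104 already seen; the sequence cycles without reaching 1.

not base-12 happy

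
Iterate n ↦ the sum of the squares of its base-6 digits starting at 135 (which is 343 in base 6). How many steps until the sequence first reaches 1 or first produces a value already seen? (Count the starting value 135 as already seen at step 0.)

10

135 = (3,4,3)_6 → 3² + 4² + 3² = 34
34 = (5,4)_6 → 5² + 4² = 41
41 = (1,0,5)_6 → 1² + 0² + 5² = 26
26 = (4,2)_6 → 4² + 2² = 20
20 = (3,2)_6 → 3² + 2² = 13
13 = (2,1)_6 → 2² + 1² = 5
5 = (5)_6 → 5² = 25
25 = (4,1)_6 → 4² + 1² = 17
17 = (2,5)_6 → 2² + 5² = 29
29 = (4,5)_6 → 4² + 5² = 41  — 41 repeats.
That took 10 steps.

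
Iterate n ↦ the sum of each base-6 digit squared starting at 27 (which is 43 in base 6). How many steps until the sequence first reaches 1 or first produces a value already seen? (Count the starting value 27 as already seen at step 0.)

27 = (4,3)_6 → 4² + 3² = 25
25 = (4,1)_6 → 4² + 1² = 17
17 = (2,5)_6 → 2² + 5² = 29
29 = (4,5)_6 → 4² + 5² = 41
41 = (1,0,5)_6 → 1² + 0² + 5² = 26
26 = (4,2)_6 → 4² + 2² = 20
20 = (3,2)_6 → 3² + 2² = 13
13 = (2,1)_6 → 2² + 1² = 5
5 = (5)_6 → 5² = 25  — 25 repeats.
That took 9 steps.

9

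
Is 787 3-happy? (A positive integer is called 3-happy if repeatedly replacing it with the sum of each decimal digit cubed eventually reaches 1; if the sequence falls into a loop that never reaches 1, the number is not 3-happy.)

3-happy

787 → 1198
1198 → 1243
1243 → 100
100 → 1  — reached 1.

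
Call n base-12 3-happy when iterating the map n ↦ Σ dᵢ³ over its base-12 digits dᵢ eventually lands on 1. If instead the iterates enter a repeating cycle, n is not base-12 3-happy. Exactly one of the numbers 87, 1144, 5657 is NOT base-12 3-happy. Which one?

1144

87: 87 → 370 → 1224 → 728 → 637 → 190 → 1028 → 856 → 1520 → 1728 → 1  — reaches 1 (base-12 3-happy)
1144: 1144 → 1738 → 1001 → 1672 → 1738  — repeats 1738 (not base-12 3-happy)
5657: 5657 → 206 → 134 → 1339 → 1099 → 1029 → 1073 → 593 → 190 → 1028 → 856 → 1520 → 1728 → 1  — reaches 1 (base-12 3-happy)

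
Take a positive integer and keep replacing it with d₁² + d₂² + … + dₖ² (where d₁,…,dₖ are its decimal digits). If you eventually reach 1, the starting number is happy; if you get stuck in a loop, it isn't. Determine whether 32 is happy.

happy

32 → 3² + 2² = 9 + 4 = 13
13 → 1² + 3² = 1 + 9 = 10
10 → 1² + 0² = 1 + 0 = 1  — reached 1.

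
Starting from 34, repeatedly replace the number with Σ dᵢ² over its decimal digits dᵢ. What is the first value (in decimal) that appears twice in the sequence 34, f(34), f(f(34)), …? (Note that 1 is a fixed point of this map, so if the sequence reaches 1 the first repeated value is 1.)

34 → 3² + 4² = 25
25 → 2² + 5² = 29
29 → 2² + 9² = 85
85 → 8² + 5² = 89
89 → 8² + 9² = 145
145 → 1² + 4² + 5² = 42
42 → 4² + 2² = 20
20 → 2² + 0² = 4
4 → 4² = 16
16 → 1² + 6² = 37
37 → 3² + 7² = 58
58 → 5² + 8² = 89  — 89 already appeared earlier.

89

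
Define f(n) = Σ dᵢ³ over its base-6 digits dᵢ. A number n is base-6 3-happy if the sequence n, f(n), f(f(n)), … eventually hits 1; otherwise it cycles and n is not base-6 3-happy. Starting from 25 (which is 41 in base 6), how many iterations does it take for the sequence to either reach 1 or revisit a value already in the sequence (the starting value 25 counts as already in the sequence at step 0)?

3

25 = (4,1)_6 → 4³ + 1³ = 65
65 = (1,4,5)_6 → 1³ + 4³ + 5³ = 190
190 = (5,1,4)_6 → 5³ + 1³ + 4³ = 190  — 190 repeats.
That took 3 steps.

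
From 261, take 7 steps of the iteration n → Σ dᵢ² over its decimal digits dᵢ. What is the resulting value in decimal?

261 → 2² + 6² + 1² = 41
41 → 4² + 1² = 17
17 → 1² + 7² = 50
50 → 5² + 0² = 25
25 → 2² + 5² = 29
29 → 2² + 9² = 85
85 → 8² + 5² = 89

89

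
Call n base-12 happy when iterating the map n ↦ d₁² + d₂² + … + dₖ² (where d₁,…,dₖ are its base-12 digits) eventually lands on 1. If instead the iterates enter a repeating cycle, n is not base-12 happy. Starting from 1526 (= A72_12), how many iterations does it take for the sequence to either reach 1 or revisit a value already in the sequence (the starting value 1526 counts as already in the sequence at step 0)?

1526 = (10,7,2)_12 → 10² + 7² + 2² = 153
153 = (1,0,9)_12 → 1² + 0² + 9² = 82
82 = (6,10)_12 → 6² + 10² = 136
136 = (11,4)_12 → 11² + 4² = 137
137 = (11,5)_12 → 11² + 5² = 146
146 = (1,0,2)_12 → 1² + 0² + 2² = 5
5 = (5)_12 → 5² = 25
25 = (2,1)_12 → 2² + 1² = 5  — 5 repeats.
That took 8 steps.

8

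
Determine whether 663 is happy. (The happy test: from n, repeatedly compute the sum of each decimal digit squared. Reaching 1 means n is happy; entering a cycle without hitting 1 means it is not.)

663 → 6² + 6² + 3² = 36 + 36 + 9 = 81
81 → 8² + 1² = 64 + 1 = 65
65 → 6² + 5² = 36 + 25 = 61
61 → 6² + 1² = 36 + 1 = 37
37 → 3² + 7² = 9 + 49 = 58
58 → 5² + 8² = 25 + 64 = 89
89 → 8² + 9² = 64 + 81 = 145
145 → 1² + 4² + 5² = 1 + 16 + 25 = 42
42 → 4² + 2² = 16 + 4 = 20
20 → 2² + 0² = 4 + 0 = 4
4 → 4² = 16
16 → 1² + 6² = 1 + 36 = 37  — 37 already seen; the sequence cycles without reaching 1.

not happy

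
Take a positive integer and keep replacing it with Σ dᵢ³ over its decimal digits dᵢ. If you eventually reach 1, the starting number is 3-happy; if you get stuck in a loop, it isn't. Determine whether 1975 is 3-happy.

1975 → 1198
1198 → 1243
1243 → 100
100 → 1  — reached 1.

3-happy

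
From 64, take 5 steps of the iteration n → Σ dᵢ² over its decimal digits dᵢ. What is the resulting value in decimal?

64 → 6² + 4² = 36 + 16 = 52
52 → 5² + 2² = 25 + 4 = 29
29 → 2² + 9² = 4 + 81 = 85
85 → 8² + 5² = 64 + 25 = 89
89 → 8² + 9² = 64 + 81 = 145

145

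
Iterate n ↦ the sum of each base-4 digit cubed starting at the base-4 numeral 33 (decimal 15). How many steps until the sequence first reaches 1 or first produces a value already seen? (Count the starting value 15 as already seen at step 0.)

15 = (3,3)_4 → 54
54 = (3,1,2)_4 → 36
36 = (2,1,0)_4 → 9
9 = (2,1)_4 → 9  — 9 repeats.
That took 4 steps.

4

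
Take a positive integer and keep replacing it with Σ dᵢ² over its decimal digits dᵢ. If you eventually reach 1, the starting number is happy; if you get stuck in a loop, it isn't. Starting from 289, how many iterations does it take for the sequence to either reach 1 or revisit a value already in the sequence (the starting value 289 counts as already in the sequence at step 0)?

11

289 → 149
149 → 98
98 → 145
145 → 42
42 → 20
20 → 4
4 → 16
16 → 37
37 → 58
58 → 89
89 → 145  — 145 repeats.
That took 11 steps.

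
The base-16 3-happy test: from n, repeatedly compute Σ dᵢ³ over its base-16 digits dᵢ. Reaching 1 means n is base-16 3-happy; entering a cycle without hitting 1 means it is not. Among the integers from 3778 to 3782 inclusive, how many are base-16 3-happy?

1

3778: 3778 → 4480 → 514 → 16 → 1  (reaches 1)
3779: 3779 → 4499 → 758 → 3599 → 6119 → 3431 → 2756 → 2792 → 4256 → 1001 → 3500 → 4925 → 2252 → 3968 → 3887 → 6758 → 1433 → 1583 → 3599  (repeats 3599)
3780: 3780 → 4536 → 1845 → 495 → 6120 → 3600 → 2745 → 3060 → 4770 → 1017 → 4131 → 36 → 72 → 576 → 72  (repeats 72)
3781: 3781 → 4597 → 3502 → 5941 → 496 → 3376 → 2224 → 1843 → 397 → 2710 → 1945 → 1801 → 1072 → 91 → 1456 → 1456  (repeats 1456)
3782: 3782 → 4688 → 134 → 728 → 2717 → 3926 → 3716 → 3320 → 5615 → 6245 → 854 → 368 → 344 → 638 → 3095 → 2072 → 1025 → 65 → 65  (repeats 65)
base-16 3-happy: 3778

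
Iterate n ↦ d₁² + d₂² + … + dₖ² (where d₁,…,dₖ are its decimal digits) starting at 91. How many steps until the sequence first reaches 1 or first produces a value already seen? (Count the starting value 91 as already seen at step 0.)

91 → 9² + 1² = 81 + 1 = 82
82 → 8² + 2² = 64 + 4 = 68
68 → 6² + 8² = 36 + 64 = 100
100 → 1² + 0² + 0² = 1 + 0 + 0 = 1  — reached 1.
That took 4 steps.

4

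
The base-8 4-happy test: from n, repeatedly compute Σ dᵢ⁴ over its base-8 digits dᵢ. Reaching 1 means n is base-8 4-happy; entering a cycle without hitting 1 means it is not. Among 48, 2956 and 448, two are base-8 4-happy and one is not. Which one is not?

448

48: 48 → 1296 → 288 → 512 → 1  — reaches 1 (base-8 4-happy)
2956: 2956 → 2178 → 288 → 512 → 1  — reaches 1 (base-8 4-happy)
448: 448 → 2401 → 1138 → 1329 → 1569 → 338 → 657 → 34 → 272 → 272  — repeats 272 (not base-8 4-happy)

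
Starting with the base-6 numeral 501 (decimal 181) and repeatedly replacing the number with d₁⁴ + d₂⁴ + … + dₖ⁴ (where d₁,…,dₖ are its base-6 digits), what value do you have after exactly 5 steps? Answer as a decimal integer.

181 = (5,0,1)_6 → 5⁴ + 0⁴ + 1⁴ = 626
626 = (2,5,2,2)_6 → 2⁴ + 5⁴ + 2⁴ + 2⁴ = 673
673 = (3,0,4,1)_6 → 3⁴ + 0⁴ + 4⁴ + 1⁴ = 338
338 = (1,3,2,2)_6 → 1⁴ + 3⁴ + 2⁴ + 2⁴ = 114
114 = (3,1,0)_6 → 3⁴ + 1⁴ + 0⁴ = 82

82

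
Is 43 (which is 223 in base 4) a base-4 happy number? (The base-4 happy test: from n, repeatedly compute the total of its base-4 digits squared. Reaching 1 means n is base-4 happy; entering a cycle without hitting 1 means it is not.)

base-4 happy

43 = (2,2,3)_4 → 2² + 2² + 3² = 4 + 4 + 9 = 17
17 = (1,0,1)_4 → 1² + 0² + 1² = 1 + 0 + 1 = 2
2 = (2)_4 → 2² = 4
4 = (1,0)_4 → 1² + 0² = 1 + 0 = 1  — reached 1.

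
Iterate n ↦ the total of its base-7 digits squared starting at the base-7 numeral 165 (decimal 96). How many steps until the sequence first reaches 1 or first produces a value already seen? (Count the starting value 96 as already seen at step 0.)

6

96 = (1,6,5)_7 → 62
62 = (1,1,6)_7 → 38
38 = (5,3)_7 → 34
34 = (4,6)_7 → 52
52 = (1,0,3)_7 → 10
10 = (1,3)_7 → 10  — 10 repeats.
That took 6 steps.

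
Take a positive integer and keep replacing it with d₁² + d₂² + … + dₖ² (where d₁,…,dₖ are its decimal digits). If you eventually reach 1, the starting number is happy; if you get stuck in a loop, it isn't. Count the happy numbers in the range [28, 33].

28: 28 → 68 → 100 → 1  — happy
29: 29 → 85 → 89 → 145 → 42 → 20 → 4 → 16 → 37 → 58 → 89  — not happy
30: 30 → 9 → 81 → 65 → 61 → 37 → 58 → 89 → 145 → 42 → 20 → 4 → 16 → 37  — not happy
31: 31 → 10 → 1  — happy
32: 32 → 13 → 10 → 1  — happy
33: 33 → 18 → 65 → 61 → 37 → 58 → 89 → 145 → 42 → 20 → 4 → 16 → 37  — not happy
happy: 28, 31, 32

3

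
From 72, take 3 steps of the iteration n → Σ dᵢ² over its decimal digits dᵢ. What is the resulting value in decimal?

25

72 → 7² + 2² = 53
53 → 5² + 3² = 34
34 → 3² + 4² = 25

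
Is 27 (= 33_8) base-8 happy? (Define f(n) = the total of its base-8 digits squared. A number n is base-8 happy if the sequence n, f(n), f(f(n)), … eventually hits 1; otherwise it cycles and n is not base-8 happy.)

base-8 happy

27 = (3,3)_8 → 3² + 3² = 9 + 9 = 18
18 = (2,2)_8 → 2² + 2² = 4 + 4 = 8
8 = (1,0)_8 → 1² + 0² = 1 + 0 = 1  — reached 1.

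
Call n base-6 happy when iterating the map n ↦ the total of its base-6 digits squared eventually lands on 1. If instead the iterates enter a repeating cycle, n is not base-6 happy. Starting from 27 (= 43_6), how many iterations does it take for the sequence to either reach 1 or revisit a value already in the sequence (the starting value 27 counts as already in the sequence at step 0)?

9

27 = (4,3)_6 → 4² + 3² = 16 + 9 = 25
25 = (4,1)_6 → 4² + 1² = 16 + 1 = 17
17 = (2,5)_6 → 2² + 5² = 4 + 25 = 29
29 = (4,5)_6 → 4² + 5² = 16 + 25 = 41
41 = (1,0,5)_6 → 1² + 0² + 5² = 1 + 0 + 25 = 26
26 = (4,2)_6 → 4² + 2² = 16 + 4 = 20
20 = (3,2)_6 → 3² + 2² = 9 + 4 = 13
13 = (2,1)_6 → 2² + 1² = 4 + 1 = 5
5 = (5)_6 → 5² = 25  — 25 repeats.
That took 9 steps.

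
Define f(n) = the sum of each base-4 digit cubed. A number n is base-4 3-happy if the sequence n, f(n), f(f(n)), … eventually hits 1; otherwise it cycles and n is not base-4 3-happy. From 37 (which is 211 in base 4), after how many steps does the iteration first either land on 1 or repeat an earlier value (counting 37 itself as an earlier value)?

37 = (2,1,1)_4 → 2³ + 1³ + 1³ = 10
10 = (2,2)_4 → 2³ + 2³ = 16
16 = (1,0,0)_4 → 1³ + 0³ + 0³ = 1  — reached 1.
That took 3 steps.

3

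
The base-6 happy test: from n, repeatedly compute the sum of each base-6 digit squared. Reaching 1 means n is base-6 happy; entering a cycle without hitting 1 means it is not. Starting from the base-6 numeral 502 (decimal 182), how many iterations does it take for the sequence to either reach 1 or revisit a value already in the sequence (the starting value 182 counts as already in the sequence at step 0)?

182 = (5,0,2)_6 → 5² + 0² + 2² = 25 + 0 + 4 = 29
29 = (4,5)_6 → 4² + 5² = 16 + 25 = 41
41 = (1,0,5)_6 → 1² + 0² + 5² = 1 + 0 + 25 = 26
26 = (4,2)_6 → 4² + 2² = 16 + 4 = 20
20 = (3,2)_6 → 3² + 2² = 9 + 4 = 13
13 = (2,1)_6 → 2² + 1² = 4 + 1 = 5
5 = (5)_6 → 5² = 25
25 = (4,1)_6 → 4² + 1² = 16 + 1 = 17
17 = (2,5)_6 → 2² + 5² = 4 + 25 = 29  — 29 repeats.
That took 9 steps.

9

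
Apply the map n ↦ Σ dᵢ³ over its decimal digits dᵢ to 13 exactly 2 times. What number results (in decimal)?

13 → 1³ + 3³ = 1 + 27 = 28
28 → 2³ + 8³ = 8 + 512 = 520

520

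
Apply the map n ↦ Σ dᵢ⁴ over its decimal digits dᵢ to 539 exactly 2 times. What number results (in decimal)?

539 → 5⁴ + 3⁴ + 9⁴ = 625 + 81 + 6561 = 7267
7267 → 7⁴ + 2⁴ + 6⁴ + 7⁴ = 2401 + 16 + 1296 + 2401 = 6114

6114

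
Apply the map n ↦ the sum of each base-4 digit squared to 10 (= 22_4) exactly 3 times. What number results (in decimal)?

1

10 = (2,2)_4 → 2² + 2² = 8
8 = (2,0)_4 → 2² + 0² = 4
4 = (1,0)_4 → 1² + 0² = 1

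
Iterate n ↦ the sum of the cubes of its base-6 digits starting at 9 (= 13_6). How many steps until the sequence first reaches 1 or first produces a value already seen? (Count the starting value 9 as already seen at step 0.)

5

9 = (1,3)_6 → 1³ + 3³ = 28
28 = (4,4)_6 → 4³ + 4³ = 128
128 = (3,3,2)_6 → 3³ + 3³ + 2³ = 62
62 = (1,4,2)_6 → 1³ + 4³ + 2³ = 73
73 = (2,0,1)_6 → 2³ + 0³ + 1³ = 9  — 9 repeats.
That took 5 steps.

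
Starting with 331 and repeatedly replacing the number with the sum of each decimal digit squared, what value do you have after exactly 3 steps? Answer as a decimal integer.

68

331 → 3² + 3² + 1² = 9 + 9 + 1 = 19
19 → 1² + 9² = 1 + 81 = 82
82 → 8² + 2² = 64 + 4 = 68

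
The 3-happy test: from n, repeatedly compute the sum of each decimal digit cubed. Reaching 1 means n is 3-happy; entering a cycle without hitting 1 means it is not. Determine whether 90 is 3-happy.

90 → 729
729 → 1080
1080 → 513
513 → 153
153 → 153  — 153 already seen; the sequence cycles without reaching 1.

not 3-happy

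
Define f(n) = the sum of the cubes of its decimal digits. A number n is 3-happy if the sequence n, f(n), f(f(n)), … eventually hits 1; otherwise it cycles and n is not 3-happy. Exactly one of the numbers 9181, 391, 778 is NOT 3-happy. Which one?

391

9181: 9181 → 1243 → 100 → 1  — reaches 1 (3-happy)
391: 391 → 757 → 811 → 514 → 190 → 730 → 370 → 370  — repeats 370 (not 3-happy)
778: 778 → 1198 → 1243 → 100 → 1  — reaches 1 (3-happy)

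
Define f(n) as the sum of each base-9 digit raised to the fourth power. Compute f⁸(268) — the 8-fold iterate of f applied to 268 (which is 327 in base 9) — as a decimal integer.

268 = (3,2,7)_9 → 3⁴ + 2⁴ + 7⁴ = 81 + 16 + 2401 = 2498
2498 = (3,3,7,5)_9 → 3⁴ + 3⁴ + 7⁴ + 5⁴ = 81 + 81 + 2401 + 625 = 3188
3188 = (4,3,3,2)_9 → 4⁴ + 3⁴ + 3⁴ + 2⁴ = 256 + 81 + 81 + 16 = 434
434 = (5,3,2)_9 → 5⁴ + 3⁴ + 2⁴ = 625 + 81 + 16 = 722
722 = (8,8,2)_9 → 8⁴ + 8⁴ + 2⁴ = 4096 + 4096 + 16 = 8208
8208 = (1,2,2,3,0)_9 → 1⁴ + 2⁴ + 2⁴ + 3⁴ + 0⁴ = 1 + 16 + 16 + 81 + 0 = 114
114 = (1,3,6)_9 → 1⁴ + 3⁴ + 6⁴ = 1 + 81 + 1296 = 1378
1378 = (1,8,0,1)_9 → 1⁴ + 8⁴ + 0⁴ + 1⁴ = 1 + 4096 + 0 + 1 = 4098

4098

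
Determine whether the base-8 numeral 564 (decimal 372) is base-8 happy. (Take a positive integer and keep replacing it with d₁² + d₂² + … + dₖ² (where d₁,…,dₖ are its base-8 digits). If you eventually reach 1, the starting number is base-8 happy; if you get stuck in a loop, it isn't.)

372 = (5,6,4)_8 → 5² + 6² + 4² = 25 + 36 + 16 = 77
77 = (1,1,5)_8 → 1² + 1² + 5² = 1 + 1 + 25 = 27
27 = (3,3)_8 → 3² + 3² = 9 + 9 = 18
18 = (2,2)_8 → 2² + 2² = 4 + 4 = 8
8 = (1,0)_8 → 1² + 0² = 1 + 0 = 1  — reached 1.

base-8 happy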